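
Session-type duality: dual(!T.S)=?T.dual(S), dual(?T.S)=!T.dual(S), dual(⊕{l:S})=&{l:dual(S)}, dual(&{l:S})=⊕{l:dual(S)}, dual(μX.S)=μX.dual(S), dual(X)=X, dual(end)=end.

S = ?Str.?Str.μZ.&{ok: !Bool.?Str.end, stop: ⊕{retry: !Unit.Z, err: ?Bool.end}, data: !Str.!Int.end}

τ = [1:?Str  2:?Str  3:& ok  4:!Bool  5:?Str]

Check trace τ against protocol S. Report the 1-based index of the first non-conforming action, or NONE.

@1 ?Str  ok  cont: ?Str.μZ.…
@2 ?Str  ok  cont: μZ.…
@3 & ok  ok  cont: !Bool.?Str.end
@4 !Bool  ok  cont: ?Str.end
@5 ?Str  ok  cont: end
trace exhausted — no violation

NONE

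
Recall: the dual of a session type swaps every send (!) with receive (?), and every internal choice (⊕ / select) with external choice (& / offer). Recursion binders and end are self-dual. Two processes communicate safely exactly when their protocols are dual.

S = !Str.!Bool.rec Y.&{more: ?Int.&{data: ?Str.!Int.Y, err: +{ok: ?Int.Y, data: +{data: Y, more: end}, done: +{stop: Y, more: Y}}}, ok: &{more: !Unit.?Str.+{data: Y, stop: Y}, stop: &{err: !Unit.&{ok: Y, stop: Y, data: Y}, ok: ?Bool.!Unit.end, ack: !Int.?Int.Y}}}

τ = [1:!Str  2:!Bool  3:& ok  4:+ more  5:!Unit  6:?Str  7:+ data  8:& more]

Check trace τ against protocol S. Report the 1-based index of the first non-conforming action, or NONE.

4

[1] !Str  ok  now at !Bool.rec Y.…
[2] !Bool  ok  now at rec Y.…
[3] & ok  ok  now at &{more: !Unit.?Str.+{data: rec Y.…, stop: rec Y.…}, stop: &{err: !Unit.&{ok: rec Y.…, stop: rec Y.…, data: rec Y.…}, ok: ?Bool.!Unit.end, ack: !Int.?Int.rec Y.…}}
[4] got + more, protocol expects & more or & stop  ✗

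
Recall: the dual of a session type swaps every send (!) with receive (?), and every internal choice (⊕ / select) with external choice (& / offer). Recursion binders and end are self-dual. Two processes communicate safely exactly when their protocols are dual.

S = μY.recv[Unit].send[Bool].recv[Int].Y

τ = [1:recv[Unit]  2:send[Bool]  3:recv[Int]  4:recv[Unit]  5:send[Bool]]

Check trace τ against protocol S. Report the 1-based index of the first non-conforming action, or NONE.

[1] recv[Unit]  ok  residual = send[Bool].recv[Int].μY.…
[2] send[Bool]  ok  residual = recv[Int].μY.…
[3] recv[Int]  ok  residual = μY.…
[4] recv[Unit]  ok  residual = send[Bool].recv[Int].μY.…
[5] send[Bool]  ok  residual = recv[Int].μY.…
trace exhausted — no violation

NONE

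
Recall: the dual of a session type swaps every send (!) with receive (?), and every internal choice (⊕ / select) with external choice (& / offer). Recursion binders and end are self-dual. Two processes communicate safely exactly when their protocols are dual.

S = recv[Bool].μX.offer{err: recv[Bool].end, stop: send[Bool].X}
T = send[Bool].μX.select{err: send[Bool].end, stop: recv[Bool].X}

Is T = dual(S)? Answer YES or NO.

YES

recv[Bool] vs send[Bool]  ok
  μX vs μX  ok (binder kept)
    offer{err,stop} vs select{err,stop}  ok same labels
      • err:
        recv[Bool] vs send[Bool]  ok
          end vs end  ok
      • stop:
        send[Bool] vs recv[Bool]  ok
          X vs X  ok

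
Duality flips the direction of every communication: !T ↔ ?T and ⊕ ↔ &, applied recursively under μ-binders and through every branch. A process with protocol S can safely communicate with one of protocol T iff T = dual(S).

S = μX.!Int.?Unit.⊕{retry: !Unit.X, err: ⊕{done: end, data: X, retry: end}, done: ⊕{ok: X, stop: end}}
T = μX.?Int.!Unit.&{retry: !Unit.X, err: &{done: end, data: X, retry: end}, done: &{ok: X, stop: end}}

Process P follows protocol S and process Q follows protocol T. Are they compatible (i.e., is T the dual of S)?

NO

μX ‖ μX  ✓ (μ self-dual)
  !Int ‖ ?Int  ✓
    ?Unit ‖ !Unit  ✓
      ⊕{retry,err,done} ‖ &{retry,err,done}  ✓ same labels
        • retry:
          !Unit ‖ !Unit  ✗ same direction on both sides — not dual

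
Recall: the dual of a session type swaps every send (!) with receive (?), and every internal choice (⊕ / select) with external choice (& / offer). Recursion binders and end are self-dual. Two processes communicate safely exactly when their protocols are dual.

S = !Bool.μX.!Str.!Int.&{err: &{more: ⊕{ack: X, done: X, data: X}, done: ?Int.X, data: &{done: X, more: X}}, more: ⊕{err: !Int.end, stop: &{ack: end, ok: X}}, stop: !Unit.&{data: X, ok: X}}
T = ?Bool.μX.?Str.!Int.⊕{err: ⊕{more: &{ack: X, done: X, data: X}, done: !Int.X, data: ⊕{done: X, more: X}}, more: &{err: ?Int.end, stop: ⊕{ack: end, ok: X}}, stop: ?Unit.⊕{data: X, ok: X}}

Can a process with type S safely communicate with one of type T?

NO

!Bool vs ?Bool  ✓
  μX vs μX  ✓ (μ self-dual)
    !Str vs ?Str  ✓
      !Int vs !Int  ✗ same direction on both sides — not dual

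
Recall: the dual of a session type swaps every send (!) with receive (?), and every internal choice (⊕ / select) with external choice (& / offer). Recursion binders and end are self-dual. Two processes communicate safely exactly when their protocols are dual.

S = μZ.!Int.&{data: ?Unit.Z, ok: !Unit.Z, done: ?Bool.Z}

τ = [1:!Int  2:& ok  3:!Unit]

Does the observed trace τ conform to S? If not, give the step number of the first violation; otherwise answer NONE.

NONE

step 1: !Int  match  state: &{data: ?Unit.μZ.…, ok: !Unit.μZ.…, done: ?Bool.μZ.…}
step 2: & ok  match  state: !Unit.μZ.…
step 3: !Unit  match  state: μZ.…
τ conforms to S (length 3)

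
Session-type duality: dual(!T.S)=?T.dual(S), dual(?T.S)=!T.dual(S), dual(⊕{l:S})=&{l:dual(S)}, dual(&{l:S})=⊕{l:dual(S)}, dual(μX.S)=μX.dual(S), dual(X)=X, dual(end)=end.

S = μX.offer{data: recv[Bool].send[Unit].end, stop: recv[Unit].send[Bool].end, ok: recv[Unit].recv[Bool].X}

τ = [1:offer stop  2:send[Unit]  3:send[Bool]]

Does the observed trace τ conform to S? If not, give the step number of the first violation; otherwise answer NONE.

step 1: offer stop  ok  state: recv[Unit].send[Bool].end
step 2: got send[Unit], protocol expects recv[Unit]  ✗

2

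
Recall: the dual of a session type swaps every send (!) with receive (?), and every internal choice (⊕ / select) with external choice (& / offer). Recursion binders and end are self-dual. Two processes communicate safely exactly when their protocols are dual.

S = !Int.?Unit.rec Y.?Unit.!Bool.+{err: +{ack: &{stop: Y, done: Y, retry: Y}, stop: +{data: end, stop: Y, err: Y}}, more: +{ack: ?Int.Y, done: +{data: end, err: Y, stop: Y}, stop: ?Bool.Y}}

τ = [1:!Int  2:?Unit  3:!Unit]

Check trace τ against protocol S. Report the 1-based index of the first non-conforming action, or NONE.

3

@1 !Int  ok  residual = ?Unit.rec Y.…
@2 ?Unit  ok  residual = rec Y.…
@3 got !Unit, protocol expects ?Unit  ✗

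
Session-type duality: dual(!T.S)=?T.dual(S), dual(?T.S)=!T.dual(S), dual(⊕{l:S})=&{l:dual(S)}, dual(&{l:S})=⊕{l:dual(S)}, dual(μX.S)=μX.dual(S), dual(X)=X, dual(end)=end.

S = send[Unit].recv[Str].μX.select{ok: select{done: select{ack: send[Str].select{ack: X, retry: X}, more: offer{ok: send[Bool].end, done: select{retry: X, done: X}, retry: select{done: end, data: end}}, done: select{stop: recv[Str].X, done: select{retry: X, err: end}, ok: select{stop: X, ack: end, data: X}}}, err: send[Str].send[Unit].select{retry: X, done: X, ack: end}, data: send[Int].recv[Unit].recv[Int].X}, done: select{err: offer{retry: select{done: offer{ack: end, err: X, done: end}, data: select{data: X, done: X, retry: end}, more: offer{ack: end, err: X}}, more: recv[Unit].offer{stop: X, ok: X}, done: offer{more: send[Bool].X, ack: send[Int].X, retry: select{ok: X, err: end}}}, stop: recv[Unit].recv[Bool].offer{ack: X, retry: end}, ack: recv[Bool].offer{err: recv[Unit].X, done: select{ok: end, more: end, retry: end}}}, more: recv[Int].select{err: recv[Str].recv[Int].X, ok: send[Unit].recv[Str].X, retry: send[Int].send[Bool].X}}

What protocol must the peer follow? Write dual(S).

send[Unit] → recv[Unit]
  recv[Str] → send[Str]
    μX → μX  (rec unchanged)
      select{ok,done,more} → offer{ok,done,more}  (⊕→&)
        [ok]
          select{done,err,data} → offer{done,err,data}  (⊕→&)
            [done]
              select{ack,more,done} → offer{ack,more,done}  (⊕→&)
                [ack]
                  send[Str] → recv[Str]
                    select{ack,retry} → offer{ack,retry}  (⊕→&)
                      [ack]
                        X self-dual
                      [retry]
                        X self-dual
                [more]
                  offer{ok,done,retry} → select{ok,done,retry}  (offer→select)
                    [ok]
                      send[Bool] → recv[Bool]
                        end self-dual
                    [done]
                      select{retry,done} → offer{retry,done}  (⊕→&)
                        [retry]
                          X self-dual
                        [done]
                          X self-dual
                    [retry]
                      select{done,data} → offer{done,data}  (⊕→&)
                        [done]
                          end self-dual
                        [data]
                          end self-dual
                [done]
                  select{stop,done,ok} → offer{stop,done,ok}  (⊕→&)
                    [stop]
                      recv[Str] → send[Str]
                        X self-dual
                    [done]
                      select{retry,err} → offer{retry,err}  (⊕→&)
                        [retry]
                          X self-dual
                        [err]
                          end self-dual
                    [ok]
                      select{stop,ack,data} → offer{stop,ack,data}  (⊕→&)
                        [stop]
                          X self-dual
                        [ack]
                          end self-dual
                        [data]
                          X self-dual
            [err]
              send[Str] → recv[Str]
                send[Unit] → recv[Unit]
                  select{retry,done,ack} → offer{retry,done,ack}  (⊕→&)
                    [retry]
                      X self-dual
                    [done]
                      X self-dual
                    [ack]
                      end self-dual
            [data]
              send[Int] → recv[Int]
                recv[Unit] → send[Unit]
                  recv[Int] → send[Int]
                    X self-dual
        [done]
          select{err,stop,ack} → offer{err,stop,ack}  (⊕→&)
            [err]
              offer{retry,more,done} → select{retry,more,done}  (offer→select)
                [retry]
                  select{done,data,more} → offer{done,data,more}  (⊕→&)
                    [done]
                      offer{ack,err,done} → select{ack,err,done}  (offer→select)
                        [ack]
                          end self-dual
                        [err]
                          X self-dual
                        [done]
                          end self-dual
                    [data]
                      select{data,done,retry} → offer{data,done,retry}  (⊕→&)
                        [data]
                          X self-dual
                        [done]
                          X self-dual
                        [retry]
                          end self-dual
                    [more]
                      offer{ack,err} → select{ack,err}  (offer→select)
                        [ack]
                          end self-dual
                        [err]
                          X self-dual
                [more]
                  recv[Unit] → send[Unit]
                    offer{stop,ok} → select{stop,ok}  (offer→select)
                      [stop]
                        X self-dual
                      [ok]
                        X self-dual
                [done]
                  offer{more,ack,retry} → select{more,ack,retry}  (offer→select)
                    [more]
                      send[Bool] → recv[Bool]
                        X self-dual
                    [ack]
                      send[Int] → recv[Int]
                        X self-dual
                    [retry]
                      select{ok,err} → offer{ok,err}  (⊕→&)
                        [ok]
                          X self-dual
                        [err]
                          end self-dual
            [stop]
              recv[Unit] → send[Unit]
                recv[Bool] → send[Bool]
                  offer{ack,retry} → select{ack,retry}  (offer→select)
                    [ack]
                      X self-dual
                    [retry]
                      end self-dual
            [ack]
              recv[Bool] → send[Bool]
                offer{err,done} → select{err,done}  (offer→select)
                  [err]
                    recv[Unit] → send[Unit]
                      X self-dual
                  [done]
                    select{ok,more,retry} → offer{ok,more,retry}  (⊕→&)
                      [ok]
                        end self-dual
                      [more]
                        end self-dual
                      [retry]
                        end self-dual
        [more]
          recv[Int] → send[Int]
            select{err,ok,retry} → offer{err,ok,retry}  (⊕→&)
              [err]
                recv[Str] → send[Str]
                  recv[Int] → send[Int]
                    X self-dual
              [ok]
                send[Unit] → recv[Unit]
                  recv[Str] → send[Str]
                    X self-dual
              [retry]
                send[Int] → recv[Int]
                  send[Bool] → recv[Bool]
                    X self-dual

recv[Unit].send[Str].μX.offer{ok: offer{done: offer{ack: recv[Str].offer{ack: X, retry: X}, more: select{ok: recv[Bool].end, done: offer{retry: X, done: X}, retry: offer{done: end, data: end}}, done: offer{stop: send[Str].X, done: offer{retry: X, err: end}, ok: offer{stop: X, ack: end, data: X}}}, err: recv[Str].recv[Unit].offer{retry: X, done: X, ack: end}, data: recv[Int].send[Unit].send[Int].X}, done: offer{err: select{retry: offer{done: select{ack: end, err: X, done: end}, data: offer{data: X, done: X, retry: end}, more: select{ack: end, err: X}}, more: send[Unit].select{stop: X, ok: X}, done: select{more: recv[Bool].X, ack: recv[Int].X, retry: offer{ok: X, err: end}}}, stop: send[Unit].send[Bool].select{ack: X, retry: end}, ack: send[Bool].select{err: send[Unit].X, done: offer{ok: end, more: end, retry: end}}}, more: send[Int].offer{err: send[Str].send[Int].X, ok: recv[Unit].send[Str].X, retry: recv[Int].recv[Bool].X}}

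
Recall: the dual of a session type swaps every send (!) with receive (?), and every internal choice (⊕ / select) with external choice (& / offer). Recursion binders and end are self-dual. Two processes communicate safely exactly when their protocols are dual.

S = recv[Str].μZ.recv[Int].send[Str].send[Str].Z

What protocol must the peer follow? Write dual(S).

recv[Str] = send[Str]
  μZ = μZ  (μ self-dual)
    recv[Int] = send[Int]
      send[Str] = recv[Str]
        send[Str] = recv[Str]
          Z self-dual

send[Str].μZ.send[Int].recv[Str].recv[Str].Z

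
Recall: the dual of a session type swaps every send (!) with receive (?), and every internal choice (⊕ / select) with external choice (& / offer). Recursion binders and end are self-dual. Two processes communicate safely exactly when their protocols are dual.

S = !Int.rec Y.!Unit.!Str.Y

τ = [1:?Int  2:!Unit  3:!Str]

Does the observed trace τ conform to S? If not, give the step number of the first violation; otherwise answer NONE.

@1 got ?Int, protocol expects !Int  ✗

1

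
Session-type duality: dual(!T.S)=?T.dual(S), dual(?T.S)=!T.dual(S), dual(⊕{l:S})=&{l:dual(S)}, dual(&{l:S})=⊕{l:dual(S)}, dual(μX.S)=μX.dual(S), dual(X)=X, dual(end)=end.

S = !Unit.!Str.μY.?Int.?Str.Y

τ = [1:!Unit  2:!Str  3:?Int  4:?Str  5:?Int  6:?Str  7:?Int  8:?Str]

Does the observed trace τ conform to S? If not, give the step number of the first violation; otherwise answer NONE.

@1 !Unit  match  state: !Str.μY.…
@2 !Str  match  state: μY.…
@3 ?Int  match  state: ?Str.μY.…
@4 ?Str  match  state: μY.…
@5 ?Int  match  state: ?Str.μY.…
@6 ?Str  match  state: μY.…
@7 ?Int  match  state: ?Str.μY.…
@8 ?Str  match  state: μY.…
all 8 steps conform

NONE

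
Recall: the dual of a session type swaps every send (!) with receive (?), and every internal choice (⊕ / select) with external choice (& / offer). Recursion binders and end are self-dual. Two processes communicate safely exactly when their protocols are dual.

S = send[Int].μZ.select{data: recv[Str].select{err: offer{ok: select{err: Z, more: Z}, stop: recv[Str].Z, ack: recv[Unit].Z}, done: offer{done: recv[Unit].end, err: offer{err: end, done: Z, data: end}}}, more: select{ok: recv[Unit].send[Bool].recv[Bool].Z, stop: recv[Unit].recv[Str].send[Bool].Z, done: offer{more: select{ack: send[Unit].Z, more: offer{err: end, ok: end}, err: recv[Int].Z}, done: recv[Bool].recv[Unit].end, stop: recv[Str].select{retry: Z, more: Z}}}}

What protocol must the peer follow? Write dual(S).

recv[Int].μZ.offer{data: send[Str].offer{err: select{ok: offer{err: Z, more: Z}, stop: send[Str].Z, ack: send[Unit].Z}, done: select{done: send[Unit].end, err: select{err: end, done: Z, data: end}}}, more: offer{ok: send[Unit].recv[Bool].send[Bool].Z, stop: send[Unit].send[Str].recv[Bool].Z, done: select{more: offer{ack: recv[Unit].Z, more: select{err: end, ok: end}, err: send[Int].Z}, done: send[Bool].send[Unit].end, stop: send[Str].offer{retry: Z, more: Z}}}}

send[Int] = recv[Int]
  μZ = μZ  (rec unchanged)
    select{data,more} = offer{data,more}  (⊕→&)
      [data]
        recv[Str] = send[Str]
          select{err,done} = offer{err,done}  (⊕→&)
            [err]
              offer{ok,stop,ack} = select{ok,stop,ack}  (&→⊕)
                [ok]
                  select{err,more} = offer{err,more}  (⊕→&)
                    [err]
                      Z ↦ Z
                    [more]
                      Z ↦ Z
                [stop]
                  recv[Str] = send[Str]
                    Z ↦ Z
                [ack]
                  recv[Unit] = send[Unit]
                    Z ↦ Z
            [done]
              offer{done,err} = select{done,err}  (&→⊕)
                [done]
                  recv[Unit] = send[Unit]
                    end ↦ end
                [err]
                  offer{err,done,data} = select{err,done,data}  (&→⊕)
                    [err]
                      end ↦ end
                    [done]
                      Z ↦ Z
                    [data]
                      end ↦ end
      [more]
        select{ok,stop,done} = offer{ok,stop,done}  (⊕→&)
          [ok]
            recv[Unit] = send[Unit]
              send[Bool] = recv[Bool]
                recv[Bool] = send[Bool]
                  Z ↦ Z
          [stop]
            recv[Unit] = send[Unit]
              recv[Str] = send[Str]
                send[Bool] = recv[Bool]
                  Z ↦ Z
          [done]
            offer{more,done,stop} = select{more,done,stop}  (&→⊕)
              [more]
                select{ack,more,err} = offer{ack,more,err}  (⊕→&)
                  [ack]
                    send[Unit] = recv[Unit]
                      Z ↦ Z
                  [more]
                    offer{err,ok} = select{err,ok}  (&→⊕)
                      [err]
                        end ↦ end
                      [ok]
                        end ↦ end
                  [err]
                    recv[Int] = send[Int]
                      Z ↦ Z
              [done]
                recv[Bool] = send[Bool]
                  recv[Unit] = send[Unit]
                    end ↦ end
              [stop]
                recv[Str] = send[Str]
                  select{retry,more} = offer{retry,more}  (⊕→&)
                    [retry]
                      Z ↦ Z
                    [more]
                      Z ↦ Z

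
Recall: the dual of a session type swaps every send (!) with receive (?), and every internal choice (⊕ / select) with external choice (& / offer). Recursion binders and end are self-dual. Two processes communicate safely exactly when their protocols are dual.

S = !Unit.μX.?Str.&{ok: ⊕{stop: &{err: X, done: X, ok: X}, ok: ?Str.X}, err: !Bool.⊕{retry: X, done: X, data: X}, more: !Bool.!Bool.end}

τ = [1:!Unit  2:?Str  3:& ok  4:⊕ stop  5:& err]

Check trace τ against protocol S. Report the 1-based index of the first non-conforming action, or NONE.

NONE

step 1: !Unit  ok  residual = μX.…
step 2: ?Str  ok  residual = &{ok: ⊕{stop: &{err: μX.…, done: μX.…, ok: μX.…}, ok: ?Str.μX.…}, err: !Bool.⊕{retry: μX.…, done: μX.…, data: μX.…}, more: !Bool.!Bool.end}
step 3: & ok  ok  residual = ⊕{stop: &{err: μX.…, done: μX.…, ok: μX.…}, ok: ?Str.μX.…}
step 4: ⊕ stop  ok  residual = &{err: μX.…, done: μX.…, ok: μX.…}
step 5: & err  ok  residual = μX.…
trace exhausted — no violation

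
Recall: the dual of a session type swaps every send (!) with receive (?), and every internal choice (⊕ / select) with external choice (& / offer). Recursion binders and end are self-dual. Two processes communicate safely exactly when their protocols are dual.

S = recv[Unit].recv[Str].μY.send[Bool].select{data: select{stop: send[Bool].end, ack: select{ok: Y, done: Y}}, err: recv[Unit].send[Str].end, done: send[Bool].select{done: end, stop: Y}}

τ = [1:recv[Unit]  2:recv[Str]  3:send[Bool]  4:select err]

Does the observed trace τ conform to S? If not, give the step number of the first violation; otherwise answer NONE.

NONE

@1 recv[Unit]  match  residual = recv[Str].μY.…
@2 recv[Str]  match  residual = μY.…
@3 send[Bool]  match  residual = select{data: select{stop: send[Bool].end, ack: select{ok: μY.…, done: μY.…}}, err: recv[Unit].send[Str].end, done: send[Bool].select{done: end, stop: μY.…}}
@4 select err  match  residual = recv[Unit].send[Str].end
trace exhausted — no violation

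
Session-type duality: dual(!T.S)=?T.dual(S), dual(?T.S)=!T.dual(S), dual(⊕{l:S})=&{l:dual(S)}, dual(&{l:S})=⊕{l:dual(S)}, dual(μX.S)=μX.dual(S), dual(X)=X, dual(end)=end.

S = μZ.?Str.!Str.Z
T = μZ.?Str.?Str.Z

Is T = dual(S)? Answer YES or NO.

μZ | μZ  ok (μ self-dual)
  ?Str | ?Str  ✗ same direction on both sides — not dual

NO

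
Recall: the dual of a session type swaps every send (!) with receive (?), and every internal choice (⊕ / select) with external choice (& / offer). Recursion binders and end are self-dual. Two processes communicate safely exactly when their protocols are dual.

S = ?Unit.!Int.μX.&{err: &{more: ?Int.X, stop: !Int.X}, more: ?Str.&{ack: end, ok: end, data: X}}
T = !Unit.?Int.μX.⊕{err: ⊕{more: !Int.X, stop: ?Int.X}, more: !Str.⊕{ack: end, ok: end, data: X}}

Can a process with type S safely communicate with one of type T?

?Unit | !Unit  ok
  !Int | ?Int  ok
    μX | μX  ok (rec unchanged)
      &{err,more} | ⊕{err,more}  ok labels match
        [err]
          &{more,stop} | ⊕{more,stop}  ok labels match
            [more]
              ?Int | !Int  ok
                X | X  ok
            [stop]
              !Int | ?Int  ok
                X | X  ok
        [more]
          ?Str | !Str  ok
            &{ack,ok,data} | ⊕{ack,ok,data}  ok labels match
              [ack]
                end | end  ok
              [ok]
                end | end  ok
              [data]
                X | X  ok

YES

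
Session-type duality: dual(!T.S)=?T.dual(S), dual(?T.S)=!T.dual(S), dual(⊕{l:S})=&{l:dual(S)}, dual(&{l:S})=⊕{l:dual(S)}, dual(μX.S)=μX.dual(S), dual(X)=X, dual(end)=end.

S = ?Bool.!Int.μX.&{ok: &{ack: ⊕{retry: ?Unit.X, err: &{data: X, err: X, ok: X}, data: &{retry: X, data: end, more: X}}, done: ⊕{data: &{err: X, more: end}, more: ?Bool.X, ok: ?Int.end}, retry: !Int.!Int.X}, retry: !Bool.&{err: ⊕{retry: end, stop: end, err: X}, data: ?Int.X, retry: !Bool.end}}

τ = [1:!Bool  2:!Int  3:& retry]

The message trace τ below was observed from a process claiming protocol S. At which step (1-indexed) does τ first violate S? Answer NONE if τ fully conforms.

1

@1 got !Bool, protocol expects ?Bool  ✗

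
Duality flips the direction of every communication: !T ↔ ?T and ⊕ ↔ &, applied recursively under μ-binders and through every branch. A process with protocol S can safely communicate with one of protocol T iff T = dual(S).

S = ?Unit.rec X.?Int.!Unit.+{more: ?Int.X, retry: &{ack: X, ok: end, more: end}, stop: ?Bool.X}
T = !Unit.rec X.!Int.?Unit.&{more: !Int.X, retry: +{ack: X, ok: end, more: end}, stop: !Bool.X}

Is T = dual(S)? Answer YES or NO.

YES

?Unit | !Unit  ok
  rec X | rec X  ok (binder kept)
    ?Int | !Int  ok
      !Unit | ?Unit  ok
        +{more,retry,stop} | &{more,retry,stop}  ok labels match
          case more:
            ?Int | !Int  ok
              X | X  ok
          case retry:
            &{ack,ok,more} | +{ack,ok,more}  ok labels match
              case ack:
                X | X  ok
              case ok:
                end | end  ok
              case more:
                end | end  ok
          case stop:
            ?Bool | !Bool  ok
              X | X  ok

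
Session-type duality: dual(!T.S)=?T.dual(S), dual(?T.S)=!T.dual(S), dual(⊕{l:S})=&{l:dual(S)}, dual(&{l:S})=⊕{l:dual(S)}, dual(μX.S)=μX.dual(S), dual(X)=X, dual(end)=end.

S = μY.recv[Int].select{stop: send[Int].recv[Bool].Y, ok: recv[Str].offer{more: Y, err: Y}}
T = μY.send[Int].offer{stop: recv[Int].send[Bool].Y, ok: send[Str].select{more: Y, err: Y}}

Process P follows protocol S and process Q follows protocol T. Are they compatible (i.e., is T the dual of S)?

μY vs μY  ✓ (binder kept)
  recv[Int] vs send[Int]  ✓
    select{stop,ok} vs offer{stop,ok}  ✓ same labels
      [stop]
        send[Int] vs recv[Int]  ✓
          recv[Bool] vs send[Bool]  ✓
            Y vs Y  ✓
      [ok]
        recv[Str] vs send[Str]  ✓
          offer{more,err} vs select{more,err}  ✓ same labels
            [more]
              Y vs Y  ✓
            [err]
              Y vs Y  ✓

YES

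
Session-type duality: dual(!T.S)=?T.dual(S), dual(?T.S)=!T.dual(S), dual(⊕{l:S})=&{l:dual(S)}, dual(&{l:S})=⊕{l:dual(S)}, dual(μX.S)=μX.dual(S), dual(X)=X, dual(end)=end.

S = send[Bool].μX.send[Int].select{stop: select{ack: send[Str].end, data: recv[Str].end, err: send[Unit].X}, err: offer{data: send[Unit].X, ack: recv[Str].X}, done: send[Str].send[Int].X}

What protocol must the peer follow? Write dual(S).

send[Bool] = recv[Bool]
  μX = μX  (rec unchanged)
    send[Int] = recv[Int]
      select{stop,err,done} = offer{stop,err,done}  (⊕→&)
        • stop:
          select{ack,data,err} = offer{ack,data,err}  (⊕→&)
            • ack:
              send[Str] = recv[Str]
                dual(end) = end
            • data:
              recv[Str] = send[Str]
                dual(end) = end
            • err:
              send[Unit] = recv[Unit]
                dual(X) = X
        • err:
          offer{data,ack} = select{data,ack}  (external→internal)
            • data:
              send[Unit] = recv[Unit]
                dual(X) = X
            • ack:
              recv[Str] = send[Str]
                dual(X) = X
        • done:
          send[Str] = recv[Str]
            send[Int] = recv[Int]
              dual(X) = X

recv[Bool].μX.recv[Int].offer{stop: offer{ack: recv[Str].end, data: send[Str].end, err: recv[Unit].X}, err: select{data: recv[Unit].X, ack: send[Str].X}, done: recv[Str].recv[Int].X}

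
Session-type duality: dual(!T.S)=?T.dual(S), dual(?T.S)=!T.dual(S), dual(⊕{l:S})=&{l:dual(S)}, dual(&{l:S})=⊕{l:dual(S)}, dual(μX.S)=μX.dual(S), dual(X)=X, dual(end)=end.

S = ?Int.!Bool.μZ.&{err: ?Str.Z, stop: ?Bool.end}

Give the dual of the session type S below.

!Int.?Bool.μZ.⊕{err: !Str.Z, stop: !Bool.end}

?Int = !Int
  !Bool = ?Bool
    μZ = μZ  (μ self-dual)
      &{err,stop} = ⊕{err,stop}  (external→internal)
        • err:
          ?Str = !Str
            Z ↦ Z
        • stop:
          ?Bool = !Bool
            end ↦ end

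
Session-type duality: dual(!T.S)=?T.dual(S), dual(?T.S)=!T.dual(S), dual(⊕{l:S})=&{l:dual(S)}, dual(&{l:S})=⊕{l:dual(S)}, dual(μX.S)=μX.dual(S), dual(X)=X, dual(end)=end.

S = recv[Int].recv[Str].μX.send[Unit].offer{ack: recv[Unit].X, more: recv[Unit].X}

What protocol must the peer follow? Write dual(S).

send[Int].send[Str].μX.recv[Unit].select{ack: send[Unit].X, more: send[Unit].X}

recv[Int] = send[Int]
  recv[Str] = send[Str]
    μX = μX  (rec unchanged)
      send[Unit] = recv[Unit]
        offer{ack,more} = select{ack,more}  (offer→select)
          • ack:
            recv[Unit] = send[Unit]
              X ↦ X
          • more:
            recv[Unit] = send[Unit]
              X ↦ X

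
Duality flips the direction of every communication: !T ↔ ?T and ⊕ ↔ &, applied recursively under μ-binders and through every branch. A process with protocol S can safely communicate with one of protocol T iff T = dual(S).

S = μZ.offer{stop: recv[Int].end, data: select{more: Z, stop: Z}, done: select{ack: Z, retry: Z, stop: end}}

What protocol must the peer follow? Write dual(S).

μZ.select{stop: send[Int].end, data: offer{more: Z, stop: Z}, done: offer{ack: Z, retry: Z, stop: end}}

μZ ↦ μZ  (μ self-dual)
  offer{stop,data,done} ↦ select{stop,data,done}  (&→⊕)
    case stop:
      recv[Int] ↦ send[Int]
        end self-dual
    case data:
      select{more,stop} ↦ offer{more,stop}  (internal→external)
        case more:
          Z self-dual
        case stop:
          Z self-dual
    case done:
      select{ack,retry,stop} ↦ offer{ack,retry,stop}  (internal→external)
        case ack:
          Z self-dual
        case retry:
          Z self-dual
        case stop:
          end self-dual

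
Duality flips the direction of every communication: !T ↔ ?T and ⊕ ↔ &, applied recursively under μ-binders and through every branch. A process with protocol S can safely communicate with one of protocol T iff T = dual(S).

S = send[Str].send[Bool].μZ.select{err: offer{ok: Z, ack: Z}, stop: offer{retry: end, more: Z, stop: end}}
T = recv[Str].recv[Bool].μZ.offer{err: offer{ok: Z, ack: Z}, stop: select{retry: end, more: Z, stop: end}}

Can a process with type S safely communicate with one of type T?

send[Str] ‖ recv[Str]  match
  send[Bool] ‖ recv[Bool]  match
    μZ ‖ μZ  match (rec unchanged)
      select{err,stop} ‖ offer{err,stop}  match label sets agree
        • err:
          offer{ok,ack} ‖ offer{ok,ack}  ✗ choice polarity not flipped — not dual

NO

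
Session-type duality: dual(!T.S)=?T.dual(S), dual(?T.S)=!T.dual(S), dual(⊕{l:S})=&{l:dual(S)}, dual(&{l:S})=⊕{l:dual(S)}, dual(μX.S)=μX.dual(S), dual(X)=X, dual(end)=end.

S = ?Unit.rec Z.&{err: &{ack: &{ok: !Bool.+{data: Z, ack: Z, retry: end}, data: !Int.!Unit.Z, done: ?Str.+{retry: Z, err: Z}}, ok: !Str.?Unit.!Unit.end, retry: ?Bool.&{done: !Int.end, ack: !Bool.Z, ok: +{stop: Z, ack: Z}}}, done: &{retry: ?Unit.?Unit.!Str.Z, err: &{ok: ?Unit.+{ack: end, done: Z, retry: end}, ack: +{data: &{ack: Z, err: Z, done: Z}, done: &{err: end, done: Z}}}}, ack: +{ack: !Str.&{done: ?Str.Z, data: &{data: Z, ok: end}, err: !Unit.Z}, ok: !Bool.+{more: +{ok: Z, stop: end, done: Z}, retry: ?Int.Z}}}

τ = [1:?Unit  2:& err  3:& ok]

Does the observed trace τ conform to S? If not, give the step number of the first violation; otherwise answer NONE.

step 1: ?Unit  match  residual = rec Z.…
step 2: & err  match  residual = &{ack: &{ok: !Bool.+{data: rec Z.…, ack: rec Z.…, retry: end}, data: !Int.!Unit.rec Z.…, done: ?Str.+{retry: rec Z.…, err: rec Z.…}}, ok: !Str.?Unit.!Unit.end, retry: ?Bool.&{done: !Int.end, ack: !Bool.rec Z.…, ok: +{stop: rec Z.…, ack: rec Z.…}}}
step 3: & ok  match  residual = !Str.?Unit.!Unit.end
trace exhausted — no violation

NONE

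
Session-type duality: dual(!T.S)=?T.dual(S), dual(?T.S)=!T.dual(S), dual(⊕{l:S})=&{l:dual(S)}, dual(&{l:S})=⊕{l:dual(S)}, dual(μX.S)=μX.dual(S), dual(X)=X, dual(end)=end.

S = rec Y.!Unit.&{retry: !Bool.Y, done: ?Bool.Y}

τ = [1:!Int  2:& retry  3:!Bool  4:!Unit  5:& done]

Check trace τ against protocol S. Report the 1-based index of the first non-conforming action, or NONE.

@1 got !Int, protocol expects !Unit  ✗

1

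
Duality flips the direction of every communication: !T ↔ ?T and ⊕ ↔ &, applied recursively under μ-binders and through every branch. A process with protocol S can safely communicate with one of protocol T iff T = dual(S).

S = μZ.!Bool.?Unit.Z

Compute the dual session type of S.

μZ ↦ μZ  (μ self-dual)
  !Bool ↦ ?Bool
    ?Unit ↦ !Unit
      Z ↦ Z

μZ.?Bool.!Unit.Z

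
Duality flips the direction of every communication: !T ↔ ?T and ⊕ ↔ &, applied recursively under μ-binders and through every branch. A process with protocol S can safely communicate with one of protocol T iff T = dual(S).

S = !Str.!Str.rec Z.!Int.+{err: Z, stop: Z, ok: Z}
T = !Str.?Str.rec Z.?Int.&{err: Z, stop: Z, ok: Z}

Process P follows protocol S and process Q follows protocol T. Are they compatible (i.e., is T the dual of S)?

!Str vs !Str  ✗ same direction on both sides — not dual

NO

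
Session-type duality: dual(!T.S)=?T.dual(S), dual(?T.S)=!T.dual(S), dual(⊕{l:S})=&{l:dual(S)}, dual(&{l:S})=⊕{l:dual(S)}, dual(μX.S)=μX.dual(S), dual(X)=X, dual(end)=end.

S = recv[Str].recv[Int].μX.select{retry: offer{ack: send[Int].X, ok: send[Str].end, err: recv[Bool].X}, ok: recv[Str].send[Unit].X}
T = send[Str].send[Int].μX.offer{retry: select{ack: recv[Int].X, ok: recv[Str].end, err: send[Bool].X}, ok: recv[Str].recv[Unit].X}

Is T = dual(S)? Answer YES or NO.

recv[Str] vs send[Str]  match
  recv[Int] vs send[Int]  match
    μX vs μX  match (rec unchanged)
      select{retry,ok} vs offer{retry,ok}  match label sets agree
        [retry]
          offer{ack,ok,err} vs select{ack,ok,err}  match label sets agree
            [ack]
              send[Int] vs recv[Int]  match
                X vs X  match
            [ok]
              send[Str] vs recv[Str]  match
                end vs end  match
            [err]
              recv[Bool] vs send[Bool]  match
                X vs X  match
        [ok]
          recv[Str] vs recv[Str]  ✗ same direction on both sides — not dual

NO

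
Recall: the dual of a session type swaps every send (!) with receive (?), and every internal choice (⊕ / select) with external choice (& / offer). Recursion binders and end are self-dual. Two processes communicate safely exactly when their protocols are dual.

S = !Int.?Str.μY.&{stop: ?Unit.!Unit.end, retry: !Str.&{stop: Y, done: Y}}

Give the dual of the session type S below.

?Int.!Str.μY.⊕{stop: !Unit.?Unit.end, retry: ?Str.⊕{stop: Y, done: Y}}

!Int → ?Int
  ?Str → !Str
    μY → μY  (rec unchanged)
      &{stop,retry} → ⊕{stop,retry}  (&→⊕)
        • stop:
          ?Unit → !Unit
            !Unit → ?Unit
              end self-dual
        • retry:
          !Str → ?Str
            &{stop,done} → ⊕{stop,done}  (&→⊕)
              • stop:
                Y self-dual
              • done:
                Y self-dual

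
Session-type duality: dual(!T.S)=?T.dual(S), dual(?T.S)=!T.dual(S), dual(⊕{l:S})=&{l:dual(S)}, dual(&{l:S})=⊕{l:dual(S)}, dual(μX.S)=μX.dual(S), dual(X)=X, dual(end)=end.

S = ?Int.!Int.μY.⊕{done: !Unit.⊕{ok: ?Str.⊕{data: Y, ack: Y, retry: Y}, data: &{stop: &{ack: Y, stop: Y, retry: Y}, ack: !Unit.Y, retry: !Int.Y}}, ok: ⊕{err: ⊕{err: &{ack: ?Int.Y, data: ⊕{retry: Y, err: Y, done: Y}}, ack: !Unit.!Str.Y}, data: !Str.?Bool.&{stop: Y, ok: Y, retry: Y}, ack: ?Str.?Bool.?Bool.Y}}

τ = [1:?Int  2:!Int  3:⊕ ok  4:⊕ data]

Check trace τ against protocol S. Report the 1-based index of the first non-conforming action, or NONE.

step 1: ?Int  ✓  residual = !Int.μY.…
step 2: !Int  ✓  residual = μY.…
step 3: ⊕ ok  ✓  residual = ⊕{err: ⊕{err: &{ack: ?Int.μY.…, data: ⊕{retry: μY.…, err: μY.…, done: μY.…}}, ack: !Unit.!Str.μY.…}, data: !Str.?Bool.&{stop: μY.…, ok: μY.…, retry: μY.…}, ack: ?Str.?Bool.?Bool.μY.…}
step 4: ⊕ data  ✓  residual = !Str.?Bool.&{stop: μY.…, ok: μY.…, retry: μY.…}
all 4 steps conform

NONE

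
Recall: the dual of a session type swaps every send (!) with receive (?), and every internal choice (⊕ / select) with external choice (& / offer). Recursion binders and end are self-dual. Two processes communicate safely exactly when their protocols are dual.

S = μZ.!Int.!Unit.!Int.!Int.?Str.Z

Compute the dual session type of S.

μZ = μZ  (μ self-dual)
  !Int = ?Int
    !Unit = ?Unit
      !Int = ?Int
        !Int = ?Int
          ?Str = !Str
            Z ↦ Z

μZ.?Int.?Unit.?Int.?Int.!Str.Z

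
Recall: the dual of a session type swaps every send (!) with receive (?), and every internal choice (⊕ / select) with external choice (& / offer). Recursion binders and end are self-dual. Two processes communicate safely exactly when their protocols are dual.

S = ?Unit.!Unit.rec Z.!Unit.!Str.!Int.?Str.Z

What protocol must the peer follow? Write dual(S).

?Unit = !Unit
  !Unit = ?Unit
    rec Z = rec Z  (binder kept)
      !Unit = ?Unit
        !Str = ?Str
          !Int = ?Int
            ?Str = !Str
              Z ↦ Z

!Unit.?Unit.rec Z.?Unit.?Str.?Int.!Str.Z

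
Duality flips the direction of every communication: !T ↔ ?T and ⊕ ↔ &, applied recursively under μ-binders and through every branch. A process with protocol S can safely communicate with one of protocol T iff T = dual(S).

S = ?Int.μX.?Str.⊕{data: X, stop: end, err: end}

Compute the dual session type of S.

!Int.μX.!Str.&{data: X, stop: end, err: end}

?Int = !Int
  μX = μX  (μ self-dual)
    ?Str = !Str
      ⊕{data,stop,err} = &{data,stop,err}  (select→offer)
        case data:
          X ↦ X
        case stop:
          end ↦ end
        case err:
          end ↦ end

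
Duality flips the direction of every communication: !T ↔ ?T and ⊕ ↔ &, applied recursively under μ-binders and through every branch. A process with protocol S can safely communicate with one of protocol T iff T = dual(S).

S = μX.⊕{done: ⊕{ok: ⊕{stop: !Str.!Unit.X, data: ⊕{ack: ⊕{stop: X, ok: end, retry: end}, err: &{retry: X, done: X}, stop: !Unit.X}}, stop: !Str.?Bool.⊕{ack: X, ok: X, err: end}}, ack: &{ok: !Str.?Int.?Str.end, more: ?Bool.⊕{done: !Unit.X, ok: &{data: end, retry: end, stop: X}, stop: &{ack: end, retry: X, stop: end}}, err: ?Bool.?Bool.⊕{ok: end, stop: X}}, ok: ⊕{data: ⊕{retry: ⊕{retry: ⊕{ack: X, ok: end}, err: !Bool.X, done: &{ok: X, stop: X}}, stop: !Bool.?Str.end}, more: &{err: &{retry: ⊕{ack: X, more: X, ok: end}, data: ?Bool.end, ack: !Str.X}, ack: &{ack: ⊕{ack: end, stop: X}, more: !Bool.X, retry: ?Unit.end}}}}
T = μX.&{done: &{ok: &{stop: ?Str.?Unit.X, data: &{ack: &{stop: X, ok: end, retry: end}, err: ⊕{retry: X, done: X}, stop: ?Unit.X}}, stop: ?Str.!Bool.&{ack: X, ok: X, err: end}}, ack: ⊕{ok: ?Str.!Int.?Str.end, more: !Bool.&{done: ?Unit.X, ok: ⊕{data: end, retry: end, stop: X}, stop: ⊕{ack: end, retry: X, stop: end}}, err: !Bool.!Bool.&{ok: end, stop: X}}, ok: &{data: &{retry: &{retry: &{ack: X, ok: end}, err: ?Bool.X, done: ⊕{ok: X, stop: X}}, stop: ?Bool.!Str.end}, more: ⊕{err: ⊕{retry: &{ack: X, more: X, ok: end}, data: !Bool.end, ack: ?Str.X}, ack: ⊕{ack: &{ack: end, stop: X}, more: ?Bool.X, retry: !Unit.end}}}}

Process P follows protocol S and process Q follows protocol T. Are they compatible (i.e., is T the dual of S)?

NO

μX ‖ μX  match (μ self-dual)
  ⊕{done,ack,ok} ‖ &{done,ack,ok}  match same labels
    [done]
      ⊕{ok,stop} ‖ &{ok,stop}  match same labels
        [ok]
          ⊕{stop,data} ‖ &{stop,data}  match same labels
            [stop]
              !Str ‖ ?Str  match
                !Unit ‖ ?Unit  match
                  X ‖ X  match
            [data]
              ⊕{ack,err,stop} ‖ &{ack,err,stop}  match same labels
                [ack]
                  ⊕{stop,ok,retry} ‖ &{stop,ok,retry}  match same labels
                    [stop]
                      X ‖ X  match
                    [ok]
                      end ‖ end  match
                    [retry]
                      end ‖ end  match
                [err]
                  &{retry,done} ‖ ⊕{retry,done}  match same labels
                    [retry]
                      X ‖ X  match
                    [done]
                      X ‖ X  match
                [stop]
                  !Unit ‖ ?Unit  match
                    X ‖ X  match
        [stop]
          !Str ‖ ?Str  match
            ?Bool ‖ !Bool  match
              ⊕{ack,ok,err} ‖ &{ack,ok,err}  match same labels
                [ack]
                  X ‖ X  match
                [ok]
                  X ‖ X  match
                [err]
                  end ‖ end  match
    [ack]
      &{ok,more,err} ‖ ⊕{ok,more,err}  match same labels
        [ok]
          !Str ‖ ?Str  match
            ?Int ‖ !Int  match
              ?Str ‖ ?Str  ✗ same direction on both sides — not dual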